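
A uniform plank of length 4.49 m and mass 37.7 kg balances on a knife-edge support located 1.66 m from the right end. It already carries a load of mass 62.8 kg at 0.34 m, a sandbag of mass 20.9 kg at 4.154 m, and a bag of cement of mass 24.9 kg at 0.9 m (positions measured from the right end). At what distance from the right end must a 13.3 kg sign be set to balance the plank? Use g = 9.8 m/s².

x ≈ 3.74 m from the right end

Take moments about the knife-edge support (at 1.66 m from the right end).
Beam weight: 37.7 × 9.8 = 369.5 N down at 2.245 m → arm 0.585 m, τ = 369.5 × 0.585 = 216.2 N·m counterclockwise.
Load: 62.8 × 9.8 = 615.4 N down at 0.34 m → arm 1.32 m, τ = 615.4 × 1.32 = 812.3 N·m clockwise.
Sandbag: 20.9 × 9.8 = 204.8 N down at 4.154 m → arm 2.494 m, τ = 204.8 × 2.494 = 510.8 N·m counterclockwise.
Bag of cement: 24.9 × 9.8 = 244 N down at 0.9 m → arm 0.76 m, τ = 244 × 0.76 = 185.4 N·m clockwise.
Net moment of existing loads = 270.7 N·m clockwise.
The sign weighs 13.3 × 9.8 = 130.3 N and must supply an equal counterclockwise moment, so its lever arm about the knife-edge support is 270.7 / 130.3 = 2.08 m.
That puts it at 1.66 + 2.08 = 3.74 m from the right end.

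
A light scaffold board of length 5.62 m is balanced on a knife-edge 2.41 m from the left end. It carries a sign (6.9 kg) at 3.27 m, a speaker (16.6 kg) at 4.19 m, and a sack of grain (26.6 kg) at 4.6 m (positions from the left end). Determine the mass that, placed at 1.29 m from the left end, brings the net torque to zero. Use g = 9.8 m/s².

m ≈ 83.7 kg

Take moments about the knife-edge (at 2.41 m from the left end).
Sign: 6.9 × 9.8 = 67.62 N down at 3.27 m → arm 0.86 m, τ = 67.62 × 0.86 = 58.15 N·m clockwise.
Speaker: 16.6 × 9.8 = 162.7 N down at 4.19 m → arm 1.78 m, τ = 162.7 × 1.78 = 289.6 N·m clockwise.
Sack of grain: 26.6 × 9.8 = 260.7 N down at 4.6 m → arm 2.19 m, τ = 260.7 × 2.19 = 570.9 N·m clockwise.
Net moment of known loads = 918.6 N·m clockwise.
An unknown mass m at 1.29 m has arm 1.12 m; its moment is m·g·1.12 counterclockwise.
Setting net torque to zero: m × 9.8 × 1.12 = 918.6 → m = 918.6 / (9.8 × 1.12) = 83.7 kg.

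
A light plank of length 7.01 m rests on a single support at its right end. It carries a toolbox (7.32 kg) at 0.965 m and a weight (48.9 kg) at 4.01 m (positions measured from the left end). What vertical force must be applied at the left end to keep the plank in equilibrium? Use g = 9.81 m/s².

Sum moments about the right end (the unknown pivot reaction has zero arm there).
Toolbox: 7.32 × 9.81 = 71.81 N down at 0.965 m → arm 6.045 m, τ = 71.81 × 6.045 = 434.1 N·m counterclockwise.
Weight: 48.9 × 9.81 = 479.7 N down at 4.01 m → arm 3 m, τ = 479.7 × 3 = 1439 N·m counterclockwise.
Net moment of the loads = 1873 N·m counterclockwise.
The upward force F acts at the left end, arm 7.01 m, giving F × 7.01 clockwise.
Balancing moments: F × 7.01 = 1873, giving F = 1873 / 7.01 = 267 N.

F ≈ 267 N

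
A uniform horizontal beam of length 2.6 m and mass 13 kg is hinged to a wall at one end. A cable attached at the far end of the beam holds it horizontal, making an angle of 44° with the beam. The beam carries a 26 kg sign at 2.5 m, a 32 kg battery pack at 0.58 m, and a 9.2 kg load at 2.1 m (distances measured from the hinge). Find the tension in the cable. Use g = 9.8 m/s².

Sum moments about the hinge (the unknown hinge reaction has zero arm there).
Beam weight: 13 × 9.8 = 127.4 N down at 1.3 m → arm 1.3 m, τ = 127.4 × 1.3 = 165.6 N·m clockwise.
Sign: 26 × 9.8 = 254.8 N down at 2.5 m → arm 2.5 m, τ = 254.8 × 2.5 = 637 N·m clockwise.
Battery pack: 32 × 9.8 = 313.6 N down at 0.58 m → arm 0.58 m, τ = 313.6 × 0.58 = 181.9 N·m clockwise.
Load: 9.2 × 9.8 = 90.16 N down at 2.1 m → arm 2.1 m, τ = 90.16 × 2.1 = 189.3 N·m clockwise.
Total clockwise load moment = 1174 N·m.
The cable tension T acts at 2.6 m; only its component perpendicular to the beam, T sinθ, produces torque. sin 44° = 0.6947.
Setting net torque to zero: T × 2.6 × 0.6947 = 1174 → T = 1174 / 1.806 = 650 N.

T ≈ 650 N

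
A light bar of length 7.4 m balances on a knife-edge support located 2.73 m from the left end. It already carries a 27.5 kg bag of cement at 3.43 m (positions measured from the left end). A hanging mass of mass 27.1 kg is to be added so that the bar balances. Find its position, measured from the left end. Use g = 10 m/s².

x ≈ 2.02 m from the left end

Sum moments about the knife-edge support (at 2.73 m from the left end) (the support reaction has zero arm there).
Bag of cement: 27.5 × 10 = 275 N down at 3.43 m → arm 0.7 m, τ = 275 × 0.7 = 192.5 N·m clockwise.
Net moment of existing loads = 192.5 N·m clockwise.
The hanging mass weighs 27.1 × 10 = 271 N and must supply an equal counterclockwise moment, so its lever arm about the knife-edge support is 192.5 / 271 = 0.71 m.
That puts it at 2.73 − 0.71 = 2.02 m from the left end.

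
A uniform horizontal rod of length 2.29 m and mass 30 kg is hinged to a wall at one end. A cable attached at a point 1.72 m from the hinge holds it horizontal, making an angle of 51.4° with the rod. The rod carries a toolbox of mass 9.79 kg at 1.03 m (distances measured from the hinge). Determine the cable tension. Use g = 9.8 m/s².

T ≈ 324 N

Take moments about the hinge.
Beam weight: 30 × 9.8 = 294 N down at 1.145 m → arm 1.145 m, τ = 294 × 1.145 = 336.6 N·m clockwise.
Toolbox: 9.79 × 9.8 = 95.94 N down at 1.03 m → arm 1.03 m, τ = 95.94 × 1.03 = 98.82 N·m clockwise.
Total clockwise load moment = 435.4 N·m.
The cable tension T acts at 1.72 m; only its component perpendicular to the rod, T sinθ, produces torque. sin 51.4° = 0.7815.
Balancing moments: T × 1.72 × 0.7815 = 435.4, giving T = 435.4 / 1.344 = 324 N.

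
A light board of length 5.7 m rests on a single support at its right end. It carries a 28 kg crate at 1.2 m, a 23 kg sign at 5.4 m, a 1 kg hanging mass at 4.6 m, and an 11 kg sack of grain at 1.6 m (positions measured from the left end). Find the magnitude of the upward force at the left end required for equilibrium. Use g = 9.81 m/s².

F ≈ 308 N

About the right end:
Crate: 28 × 9.81 = 274.7 N down at 1.2 m → arm 4.5 m, τ = 274.7 × 4.5 = 1236 N·m counterclockwise.
Sign: 23 × 9.81 = 225.6 N down at 5.4 m → arm 0.3 m, τ = 225.6 × 0.3 = 67.68 N·m counterclockwise.
Hanging mass: 1 × 9.81 = 9.81 N down at 4.6 m → arm 1.1 m, τ = 9.81 × 1.1 = 10.79 N·m counterclockwise.
Sack of grain: 11 × 9.81 = 107.9 N down at 1.6 m → arm 4.1 m, τ = 107.9 × 4.1 = 442.4 N·m counterclockwise.
Net moment of the loads = 1757 N·m counterclockwise.
The upward force F acts at the left end, arm 5.7 m, giving F × 5.7 clockwise.
Setting net torque to zero: F × 5.7 = 1757 → F = 1757 / 5.7 = 308 N.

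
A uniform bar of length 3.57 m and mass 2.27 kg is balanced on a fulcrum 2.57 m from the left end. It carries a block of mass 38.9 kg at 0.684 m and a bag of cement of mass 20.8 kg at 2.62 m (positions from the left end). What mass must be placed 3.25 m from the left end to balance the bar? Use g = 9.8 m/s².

m ≈ 109 kg

Choose the fulcrum (at 2.57 m from the left end) as the axis so the support reaction has zero arm there.
Beam weight: 2.27 × 9.8 = 22.25 N down at 1.785 m → arm 0.785 m, τ = 22.25 × 0.785 = 17.47 N·m counterclockwise.
Block: 38.9 × 9.8 = 381.2 N down at 0.684 m → arm 1.886 m, τ = 381.2 × 1.886 = 718.9 N·m counterclockwise.
Bag of cement: 20.8 × 9.8 = 203.8 N down at 2.62 m → arm 0.05 m, τ = 203.8 × 0.05 = 10.19 N·m clockwise.
Net moment of known loads = 726.2 N·m counterclockwise.
An unknown mass m at 3.25 m has arm 0.68 m; its moment is m·g·0.68 clockwise.
Στ = 0 ⇒ m × 9.8 × 0.68 = 726.2 ⇒ m = 726.2 / (9.8 × 0.68) = 109 kg.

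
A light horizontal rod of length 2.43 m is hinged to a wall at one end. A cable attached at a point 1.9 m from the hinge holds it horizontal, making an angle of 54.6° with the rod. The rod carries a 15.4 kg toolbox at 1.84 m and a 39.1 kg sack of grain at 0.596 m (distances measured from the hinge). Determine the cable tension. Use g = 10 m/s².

Take moments about the hinge.
Toolbox: 15.4 × 10 = 154 N down at 1.84 m → arm 1.84 m, τ = 154 × 1.84 = 283.4 N·m clockwise.
Sack of grain: 39.1 × 10 = 391 N down at 0.596 m → arm 0.596 m, τ = 391 × 0.596 = 233 N·m clockwise.
Total clockwise load moment = 516.4 N·m.
The cable tension T acts at 1.9 m; only its component perpendicular to the rod, T sinθ, produces torque. sin 54.6° = 0.8151.
Setting net torque to zero: T × 1.9 × 0.8151 = 516.4 → T = 516.4 / 1.549 = 333 N.

T ≈ 333 N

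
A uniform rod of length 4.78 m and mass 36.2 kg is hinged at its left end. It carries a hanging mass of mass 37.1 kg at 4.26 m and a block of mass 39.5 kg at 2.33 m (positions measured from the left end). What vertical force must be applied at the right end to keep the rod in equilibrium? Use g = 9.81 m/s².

F ≈ 691 N

Take moments about the left end.
Beam weight: 36.2 × 9.81 = 355.1 N down at 2.39 m → arm 2.39 m, τ = 355.1 × 2.39 = 848.7 N·m clockwise.
Hanging mass: 37.1 × 9.81 = 364 N down at 4.26 m → arm 4.26 m, τ = 364 × 4.26 = 1551 N·m clockwise.
Block: 39.5 × 9.81 = 387.5 N down at 2.33 m → arm 2.33 m, τ = 387.5 × 2.33 = 902.9 N·m clockwise.
Net moment of the loads = 3303 N·m clockwise.
The upward force F acts at the right end, arm 4.78 m, giving F × 4.78 counterclockwise.
Στ = 0 ⇒ F × 4.78 = 3303 ⇒ F = 3303 / 4.78 = 691 N.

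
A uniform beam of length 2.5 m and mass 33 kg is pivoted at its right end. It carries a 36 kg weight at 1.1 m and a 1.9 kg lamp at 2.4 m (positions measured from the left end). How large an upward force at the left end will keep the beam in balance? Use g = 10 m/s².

Choose the right end as the axis so the unknown pivot reaction has zero arm there.
Beam weight: 33 × 10 = 330 N down at 1.25 m → arm 1.25 m, τ = 330 × 1.25 = 412.5 N·m counterclockwise.
Weight: 36 × 10 = 360 N down at 1.1 m → arm 1.4 m, τ = 360 × 1.4 = 504 N·m counterclockwise.
Lamp: 1.9 × 10 = 19 N down at 2.4 m → arm 0.1 m, τ = 19 × 0.1 = 1.9 N·m counterclockwise.
Net moment of the loads = 918.4 N·m counterclockwise.
The upward force F acts at the left end, arm 2.5 m, giving F × 2.5 clockwise.
Setting net torque to zero: F × 2.5 = 918.4 → F = 918.4 / 2.5 = 367 N.

F ≈ 367 N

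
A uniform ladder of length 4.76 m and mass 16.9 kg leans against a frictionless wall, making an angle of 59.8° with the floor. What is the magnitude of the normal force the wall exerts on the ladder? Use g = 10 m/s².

About the foot of the ladder:
Ladder weight 16.9×10 = 169 N acts at 2.38 m along the ladder; its horizontal arm is 2.38·cos59.8° = 1.197 m → τ = 202.3 N·m clockwise.
Wall normal N acts horizontally at the top; its moment arm is the height L sinθ = 4.76·sin59.8° = 4.114 m, counterclockwise.
For rotational equilibrium, N × 4.114 = 202.3, so N = 49.2 N.

N_wall ≈ 49.2 N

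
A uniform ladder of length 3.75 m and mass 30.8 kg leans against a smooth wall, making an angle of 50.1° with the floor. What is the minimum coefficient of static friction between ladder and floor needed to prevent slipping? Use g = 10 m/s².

μ_min ≈ 0.418

Taking torques about the foot of the ladder:
Ladder weight 30.8×10 = 308 N acts at 1.875 m along the ladder; its horizontal arm is 1.875·cos50.1° = 1.203 m → τ = 370.5 N·m clockwise.
Wall normal N acts horizontally at the top; its moment arm is the height L sinθ = 3.75·sin50.1° = 2.877 m, counterclockwise.
Setting net torque to zero: N × 2.877 = 370.5 → N = 128.8 N.
ΣFx = 0 ⇒ f = N_wall = 128.8 N. ΣFy = 0 ⇒ N_floor = 308 N.
μ_min = f / N_floor = 128.8 / 308 = 0.418.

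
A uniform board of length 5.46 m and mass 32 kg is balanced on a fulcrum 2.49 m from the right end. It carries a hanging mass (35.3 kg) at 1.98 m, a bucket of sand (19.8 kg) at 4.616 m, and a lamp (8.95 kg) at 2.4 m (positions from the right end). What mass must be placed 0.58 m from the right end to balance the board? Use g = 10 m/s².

m ≈ 16.2 kg

Sum moments about the fulcrum (at 2.49 m from the right end) (the support reaction has zero arm there).
Beam weight: 32 × 10 = 320 N down at 2.73 m → arm 0.24 m, τ = 320 × 0.24 = 76.8 N·m counterclockwise.
Hanging mass: 35.3 × 10 = 353 N down at 1.98 m → arm 0.51 m, τ = 353 × 0.51 = 180 N·m clockwise.
Bucket of sand: 19.8 × 10 = 198 N down at 4.616 m → arm 2.126 m, τ = 198 × 2.126 = 420.9 N·m counterclockwise.
Lamp: 8.95 × 10 = 89.5 N down at 2.4 m → arm 0.09 m, τ = 89.5 × 0.09 = 8.055 N·m clockwise.
Net moment of known loads = 309.6 N·m counterclockwise.
An unknown mass m at 0.58 m has arm 1.91 m; its moment is m·g·1.91 clockwise.
Setting net torque to zero: m × 10 × 1.91 = 309.6 → m = 309.6 / (10 × 1.91) = 16.2 kg.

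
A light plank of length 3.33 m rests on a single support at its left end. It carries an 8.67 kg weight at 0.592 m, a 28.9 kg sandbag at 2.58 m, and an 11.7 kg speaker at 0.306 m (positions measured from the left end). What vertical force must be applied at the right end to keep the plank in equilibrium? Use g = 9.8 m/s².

Choose the left end as the axis so the unknown pivot reaction has zero arm there.
Weight: 8.67 × 9.8 = 84.97 N down at 0.592 m → arm 0.592 m, τ = 84.97 × 0.592 = 50.3 N·m clockwise.
Sandbag: 28.9 × 9.8 = 283.2 N down at 2.58 m → arm 2.58 m, τ = 283.2 × 2.58 = 730.7 N·m clockwise.
Speaker: 11.7 × 9.8 = 114.7 N down at 0.306 m → arm 0.306 m, τ = 114.7 × 0.306 = 35.1 N·m clockwise.
Net moment of the loads = 816.1 N·m clockwise.
The upward force F acts at the right end, arm 3.33 m, giving F × 3.33 counterclockwise.
Setting net torque to zero: F × 3.33 = 816.1 → F = 816.1 / 3.33 = 245 N.

F ≈ 245 N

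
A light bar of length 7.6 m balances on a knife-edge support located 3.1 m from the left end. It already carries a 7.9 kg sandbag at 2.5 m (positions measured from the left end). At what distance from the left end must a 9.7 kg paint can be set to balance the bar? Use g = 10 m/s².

x ≈ 3.59 m from the left end

Choose the knife-edge support (at 3.1 m from the left end) as the axis so the support reaction has zero arm there.
Sandbag: 7.9 × 10 = 79 N down at 2.5 m → arm 0.6 m, τ = 79 × 0.6 = 47.4 N·m counterclockwise.
Net moment of existing loads = 47.4 N·m counterclockwise.
The paint can weighs 9.7 × 10 = 97 N and must supply an equal clockwise moment, so its lever arm about the knife-edge support is 47.4 / 97 = 0.489 m.
That puts it at 3.1 + 0.489 = 3.59 m from the left end.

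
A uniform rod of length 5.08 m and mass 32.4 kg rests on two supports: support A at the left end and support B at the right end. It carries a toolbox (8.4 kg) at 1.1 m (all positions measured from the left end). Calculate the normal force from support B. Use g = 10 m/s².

R_B ≈ 180 N

Take moments about support A.
Beam weight: 32.4 × 10 = 324 N down at 2.54 m → arm 2.54 m, τ = 324 × 2.54 = 823 N·m clockwise.
Toolbox: 8.4 × 10 = 84 N down at 1.1 m → arm 1.1 m, τ = 84 × 1.1 = 92.4 N·m clockwise.
Net load moment about support A = 915.4 N·m clockwise.
Reaction R at support B is upward at 5.08 m, arm 5.08 m → moment R × 5.08 counterclockwise.
Στ = 0 ⇒ R × 5.08 = 915.4 ⇒ R = 180 N.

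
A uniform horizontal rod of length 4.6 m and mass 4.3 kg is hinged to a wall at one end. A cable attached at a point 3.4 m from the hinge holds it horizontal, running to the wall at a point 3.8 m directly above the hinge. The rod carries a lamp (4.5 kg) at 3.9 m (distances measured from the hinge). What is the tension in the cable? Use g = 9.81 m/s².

Choose the hinge as the axis so the unknown hinge reaction has zero arm there.
Beam weight: 4.3 × 9.81 = 42.18 N down at 2.3 m → arm 2.3 m, τ = 42.18 × 2.3 = 97.01 N·m clockwise.
Lamp: 4.5 × 9.81 = 44.15 N down at 3.9 m → arm 3.9 m, τ = 44.15 × 3.9 = 172.2 N·m clockwise.
Total clockwise load moment = 269.2 N·m.
The cable tension T acts at 3.4 m; only its component perpendicular to the rod, T sinθ, produces torque. sinθ = h/√(h²+d²) = 3.8/√(3.8²+3.4²) = 0.7452.
Balancing moments: T × 3.4 × 0.7452 = 269.2, giving T = 269.2 / 2.534 = 106 N.

T ≈ 106 N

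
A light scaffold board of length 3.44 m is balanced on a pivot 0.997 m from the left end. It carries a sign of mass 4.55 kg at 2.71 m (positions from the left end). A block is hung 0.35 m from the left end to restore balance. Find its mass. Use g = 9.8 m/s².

m ≈ 12 kg

Taking torques about the pivot (at 0.997 m from the left end):
Sign: 4.55 × 9.8 = 44.59 N down at 2.71 m → arm 1.713 m, τ = 44.59 × 1.713 = 76.38 N·m clockwise.
Net moment of known loads = 76.38 N·m clockwise.
An unknown mass m at 0.35 m has arm 0.647 m; its moment is m·g·0.647 counterclockwise.
Setting net torque to zero: m × 9.8 × 0.647 = 76.38 → m = 76.38 / (9.8 × 0.647) = 12 kg.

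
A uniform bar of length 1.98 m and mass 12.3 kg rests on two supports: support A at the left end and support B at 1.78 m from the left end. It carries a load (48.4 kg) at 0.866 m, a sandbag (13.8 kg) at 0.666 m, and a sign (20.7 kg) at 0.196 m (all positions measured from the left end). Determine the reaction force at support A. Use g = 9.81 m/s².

Choose support B as the axis so its reaction then has zero moment arm.
Beam weight: 12.3 × 9.81 = 120.7 N down at 0.99 m → arm 0.79 m, τ = 120.7 × 0.79 = 95.35 N·m counterclockwise.
Load: 48.4 × 9.81 = 474.8 N down at 0.866 m → arm 0.914 m, τ = 474.8 × 0.914 = 434 N·m counterclockwise.
Sandbag: 13.8 × 9.81 = 135.4 N down at 0.666 m → arm 1.114 m, τ = 135.4 × 1.114 = 150.8 N·m counterclockwise.
Sign: 20.7 × 9.81 = 203.1 N down at 0.196 m → arm 1.584 m, τ = 203.1 × 1.584 = 321.7 N·m counterclockwise.
Net load moment about support B = 1002 N·m counterclockwise.
Reaction R at support A is upward at 0 m, arm 1.78 m → moment R × 1.78 clockwise.
Balancing moments: R × 1.78 = 1002, giving R = 563 N.

R_A ≈ 563 N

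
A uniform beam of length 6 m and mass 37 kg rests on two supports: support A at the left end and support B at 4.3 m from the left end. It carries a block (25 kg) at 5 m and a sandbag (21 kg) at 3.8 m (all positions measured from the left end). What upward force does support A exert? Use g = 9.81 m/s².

Take moments about support B.
Beam weight: 37 × 9.81 = 363 N down at 3 m → arm 1.3 m, τ = 363 × 1.3 = 471.9 N·m counterclockwise.
Block: 25 × 9.81 = 245.2 N down at 5 m → arm 0.7 m, τ = 245.2 × 0.7 = 171.6 N·m clockwise.
Sandbag: 21 × 9.81 = 206 N down at 3.8 m → arm 0.5 m, τ = 206 × 0.5 = 103 N·m counterclockwise.
Net load moment about support B = 403.3 N·m counterclockwise.
Reaction R at support A is upward at 0 m, arm 4.3 m → moment R × 4.3 clockwise.
Balancing moments: R × 4.3 = 403.3, giving R = 93.8 N.

R_A ≈ 93.8 N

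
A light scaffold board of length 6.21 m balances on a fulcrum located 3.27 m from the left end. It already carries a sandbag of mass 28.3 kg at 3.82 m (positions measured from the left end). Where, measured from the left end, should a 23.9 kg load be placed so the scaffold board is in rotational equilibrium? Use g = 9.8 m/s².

Choose the fulcrum (at 3.27 m from the left end) as the axis so the support reaction has zero arm there.
Sandbag: 28.3 × 9.8 = 277.3 N down at 3.82 m → arm 0.55 m, τ = 277.3 × 0.55 = 152.5 N·m clockwise.
Net moment of existing loads = 152.5 N·m clockwise.
The load weighs 23.9 × 9.8 = 234.2 N and must supply an equal counterclockwise moment, so its lever arm about the fulcrum is 152.5 / 234.2 = 0.651 m.
That puts it at 3.27 − 0.651 = 2.62 m from the left end.

x ≈ 2.62 m from the left end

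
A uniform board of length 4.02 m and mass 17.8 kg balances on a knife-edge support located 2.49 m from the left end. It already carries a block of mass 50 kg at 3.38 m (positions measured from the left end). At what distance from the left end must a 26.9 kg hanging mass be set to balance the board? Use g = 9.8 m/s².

About the knife-edge support (at 2.49 m from the left end):
Beam weight: 17.8 × 9.8 = 174.4 N down at 2.01 m → arm 0.48 m, τ = 174.4 × 0.48 = 83.71 N·m counterclockwise.
Block: 50 × 9.8 = 490 N down at 3.38 m → arm 0.89 m, τ = 490 × 0.89 = 436.1 N·m clockwise.
Net moment of existing loads = 352.4 N·m clockwise.
The hanging mass weighs 26.9 × 9.8 = 263.6 N and must supply an equal counterclockwise moment, so its lever arm about the knife-edge support is 352.4 / 263.6 = 1.34 m.
That puts it at 2.49 − 1.34 = 1.15 m from the left end.

x ≈ 1.15 m from the left end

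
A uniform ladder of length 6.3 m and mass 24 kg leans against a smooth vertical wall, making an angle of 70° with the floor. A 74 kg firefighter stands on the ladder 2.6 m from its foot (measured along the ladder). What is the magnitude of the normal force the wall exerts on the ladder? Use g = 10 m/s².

Take moments about the foot of the ladder.
Ladder weight 24×10 = 240 N acts at 3.15 m along the ladder; its horizontal arm is 3.15·cos70° = 1.077 m → τ = 258.5 N·m clockwise.
Firefighter: 74×10 = 740 N at 2.6 m → arm 0.8893 m → τ = 658.1 N·m clockwise.
Wall normal N acts horizontally at the top; its moment arm is the height L sinθ = 6.3·sin70° = 5.92 m, counterclockwise.
Setting net torque to zero: N × 5.92 = 916.6 → N = 155 N.

N_wall ≈ 155 N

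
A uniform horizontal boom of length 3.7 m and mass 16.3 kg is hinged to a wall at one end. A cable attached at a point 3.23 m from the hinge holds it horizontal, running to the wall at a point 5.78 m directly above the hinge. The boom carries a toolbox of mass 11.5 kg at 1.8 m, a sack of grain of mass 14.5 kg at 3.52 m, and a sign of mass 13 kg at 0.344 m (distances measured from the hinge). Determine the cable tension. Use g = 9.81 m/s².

About the hinge:
Beam weight: 16.3 × 9.81 = 159.9 N down at 1.85 m → arm 1.85 m, τ = 159.9 × 1.85 = 295.8 N·m clockwise.
Toolbox: 11.5 × 9.81 = 112.8 N down at 1.8 m → arm 1.8 m, τ = 112.8 × 1.8 = 203 N·m clockwise.
Sack of grain: 14.5 × 9.81 = 142.2 N down at 3.52 m → arm 3.52 m, τ = 142.2 × 3.52 = 500.5 N·m clockwise.
Sign: 13 × 9.81 = 127.5 N down at 0.344 m → arm 0.344 m, τ = 127.5 × 0.344 = 43.86 N·m clockwise.
Total clockwise load moment = 1043 N·m.
The cable tension T acts at 3.23 m; only its component perpendicular to the boom, T sinθ, produces torque. sinθ = h/√(h²+d²) = 5.78/√(5.78²+3.23²) = 0.8729.
For rotational equilibrium, T × 3.23 × 0.8729 = 1043, so T = 1043 / 2.819 = 370 N.

T ≈ 370 N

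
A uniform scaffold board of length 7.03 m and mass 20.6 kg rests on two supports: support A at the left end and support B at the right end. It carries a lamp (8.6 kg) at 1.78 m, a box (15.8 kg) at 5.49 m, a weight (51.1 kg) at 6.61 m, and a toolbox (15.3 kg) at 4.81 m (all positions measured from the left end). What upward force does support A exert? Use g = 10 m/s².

Taking torques about support B:
Beam weight: 20.6 × 10 = 206 N down at 3.515 m → arm 3.515 m, τ = 206 × 3.515 = 724.1 N·m counterclockwise.
Lamp: 8.6 × 10 = 86 N down at 1.78 m → arm 5.25 m, τ = 86 × 5.25 = 451.5 N·m counterclockwise.
Box: 15.8 × 10 = 158 N down at 5.49 m → arm 1.54 m, τ = 158 × 1.54 = 243.3 N·m counterclockwise.
Weight: 51.1 × 10 = 511 N down at 6.61 m → arm 0.42 m, τ = 511 × 0.42 = 214.6 N·m counterclockwise.
Toolbox: 15.3 × 10 = 153 N down at 4.81 m → arm 2.22 m, τ = 153 × 2.22 = 339.7 N·m counterclockwise.
Net load moment about support B = 1973 N·m counterclockwise.
Reaction R at support A is upward at 0 m, arm 7.03 m → moment R × 7.03 clockwise.
For rotational equilibrium, R × 7.03 = 1973, so R = 281 N.

R_A ≈ 281 N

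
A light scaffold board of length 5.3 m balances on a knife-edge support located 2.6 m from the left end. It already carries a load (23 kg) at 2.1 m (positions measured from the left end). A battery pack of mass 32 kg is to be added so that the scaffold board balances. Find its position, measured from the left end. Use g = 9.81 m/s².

Choose the knife-edge support (at 2.6 m from the left end) as the axis so the support reaction has zero arm there.
Load: 23 × 9.81 = 225.6 N down at 2.1 m → arm 0.5 m, τ = 225.6 × 0.5 = 112.8 N·m counterclockwise.
Net moment of existing loads = 112.8 N·m counterclockwise.
The battery pack weighs 32 × 9.81 = 313.9 N and must supply an equal clockwise moment, so its lever arm about the knife-edge support is 112.8 / 313.9 = 0.359 m.
That puts it at 2.6 + 0.359 = 2.96 m from the left end.

x ≈ 2.96 m from the left end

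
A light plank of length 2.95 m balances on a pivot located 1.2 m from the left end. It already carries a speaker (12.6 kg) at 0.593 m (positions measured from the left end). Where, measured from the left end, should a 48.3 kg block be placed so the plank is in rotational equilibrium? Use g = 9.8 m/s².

Choose the pivot (at 1.2 m from the left end) as the axis so the support reaction has zero arm there.
Speaker: 12.6 × 9.8 = 123.5 N down at 0.593 m → arm 0.607 m, τ = 123.5 × 0.607 = 74.96 N·m counterclockwise.
Net moment of existing loads = 74.96 N·m counterclockwise.
The block weighs 48.3 × 9.8 = 473.3 N and must supply an equal clockwise moment, so its lever arm about the pivot is 74.96 / 473.3 = 0.158 m.
That puts it at 1.2 + 0.158 = 1.36 m from the left end.

x ≈ 1.36 m from the left end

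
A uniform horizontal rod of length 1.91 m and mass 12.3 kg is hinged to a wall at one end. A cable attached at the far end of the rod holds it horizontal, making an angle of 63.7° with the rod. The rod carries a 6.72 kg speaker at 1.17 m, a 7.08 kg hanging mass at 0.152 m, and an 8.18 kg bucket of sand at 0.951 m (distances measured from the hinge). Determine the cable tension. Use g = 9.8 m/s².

T ≈ 163 N

About the hinge:
Beam weight: 12.3 × 9.8 = 120.5 N down at 0.955 m → arm 0.955 m, τ = 120.5 × 0.955 = 115.1 N·m clockwise.
Speaker: 6.72 × 9.8 = 65.86 N down at 1.17 m → arm 1.17 m, τ = 65.86 × 1.17 = 77.06 N·m clockwise.
Hanging mass: 7.08 × 9.8 = 69.38 N down at 0.152 m → arm 0.152 m, τ = 69.38 × 0.152 = 10.55 N·m clockwise.
Bucket of sand: 8.18 × 9.8 = 80.16 N down at 0.951 m → arm 0.951 m, τ = 80.16 × 0.951 = 76.23 N·m clockwise.
Total clockwise load moment = 278.9 N·m.
The cable tension T acts at 1.91 m; only its component perpendicular to the rod, T sinθ, produces torque. sin 63.7° = 0.8965.
Setting net torque to zero: T × 1.91 × 0.8965 = 278.9 → T = 278.9 / 1.712 = 163 N.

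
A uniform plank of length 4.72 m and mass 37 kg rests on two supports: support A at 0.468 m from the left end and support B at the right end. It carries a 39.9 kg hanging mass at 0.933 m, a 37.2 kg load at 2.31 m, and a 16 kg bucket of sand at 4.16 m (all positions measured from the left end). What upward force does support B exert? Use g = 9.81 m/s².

About support A:
Beam weight: 37 × 9.81 = 363 N down at 2.36 m → arm 1.892 m, τ = 363 × 1.892 = 686.8 N·m clockwise.
Hanging mass: 39.9 × 9.81 = 391.4 N down at 0.933 m → arm 0.465 m, τ = 391.4 × 0.465 = 182 N·m clockwise.
Load: 37.2 × 9.81 = 364.9 N down at 2.31 m → arm 1.842 m, τ = 364.9 × 1.842 = 672.1 N·m clockwise.
Bucket of sand: 16 × 9.81 = 157 N down at 4.16 m → arm 3.692 m, τ = 157 × 3.692 = 579.6 N·m clockwise.
Net load moment about support A = 2120 N·m clockwise.
Reaction R at support B is upward at 4.72 m, arm 4.252 m → moment R × 4.252 counterclockwise.
Στ = 0 ⇒ R × 4.252 = 2120 ⇒ R = 499 N.

R_B ≈ 499 N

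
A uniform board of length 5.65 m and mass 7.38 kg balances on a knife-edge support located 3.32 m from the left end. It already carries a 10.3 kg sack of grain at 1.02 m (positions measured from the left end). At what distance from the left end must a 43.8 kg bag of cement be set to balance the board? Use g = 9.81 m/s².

x ≈ 3.94 m from the left end

Sum moments about the knife-edge support (at 3.32 m from the left end) (the support reaction has zero arm there).
Beam weight: 7.38 × 9.81 = 72.4 N down at 2.825 m → arm 0.495 m, τ = 72.4 × 0.495 = 35.84 N·m counterclockwise.
Sack of grain: 10.3 × 9.81 = 101 N down at 1.02 m → arm 2.3 m, τ = 101 × 2.3 = 232.3 N·m counterclockwise.
Net moment of existing loads = 268.1 N·m counterclockwise.
The bag of cement weighs 43.8 × 9.81 = 429.7 N and must supply an equal clockwise moment, so its lever arm about the knife-edge support is 268.1 / 429.7 = 0.624 m.
That puts it at 3.32 + 0.624 = 3.94 m from the left end.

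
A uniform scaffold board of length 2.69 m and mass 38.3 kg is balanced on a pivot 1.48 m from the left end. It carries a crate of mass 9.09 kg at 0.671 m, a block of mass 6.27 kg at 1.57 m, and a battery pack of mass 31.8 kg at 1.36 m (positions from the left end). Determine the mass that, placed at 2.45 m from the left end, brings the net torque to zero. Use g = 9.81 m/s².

m ≈ 16.3 kg

Take moments about the pivot (at 1.48 m from the left end).
Beam weight: 38.3 × 9.81 = 375.7 N down at 1.345 m → arm 0.135 m, τ = 375.7 × 0.135 = 50.72 N·m counterclockwise.
Crate: 9.09 × 9.81 = 89.17 N down at 0.671 m → arm 0.809 m, τ = 89.17 × 0.809 = 72.14 N·m counterclockwise.
Block: 6.27 × 9.81 = 61.51 N down at 1.57 m → arm 0.09 m, τ = 61.51 × 0.09 = 5.536 N·m clockwise.
Battery pack: 31.8 × 9.81 = 312 N down at 1.36 m → arm 0.12 m, τ = 312 × 0.12 = 37.44 N·m counterclockwise.
Net moment of known loads = 154.8 N·m counterclockwise.
An unknown mass m at 2.45 m has arm 0.97 m; its moment is m·g·0.97 clockwise.
Στ = 0 ⇒ m × 9.81 × 0.97 = 154.8 ⇒ m = 154.8 / (9.81 × 0.97) = 16.3 kg.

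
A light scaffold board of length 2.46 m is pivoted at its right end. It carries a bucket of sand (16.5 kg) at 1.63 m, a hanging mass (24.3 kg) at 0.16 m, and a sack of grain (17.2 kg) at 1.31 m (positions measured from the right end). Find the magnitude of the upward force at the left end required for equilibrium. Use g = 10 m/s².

F ≈ 217 N

About the right end:
Bucket of sand: 16.5 × 10 = 165 N down at 1.63 m → arm 1.63 m, τ = 165 × 1.63 = 268.9 N·m counterclockwise.
Hanging mass: 24.3 × 10 = 243 N down at 0.16 m → arm 0.16 m, τ = 243 × 0.16 = 38.88 N·m counterclockwise.
Sack of grain: 17.2 × 10 = 172 N down at 1.31 m → arm 1.31 m, τ = 172 × 1.31 = 225.3 N·m counterclockwise.
Net moment of the loads = 533.1 N·m counterclockwise.
The upward force F acts at the left end, arm 2.46 m, giving F × 2.46 clockwise.
Balancing moments: F × 2.46 = 533.1, giving F = 533.1 / 2.46 = 217 N.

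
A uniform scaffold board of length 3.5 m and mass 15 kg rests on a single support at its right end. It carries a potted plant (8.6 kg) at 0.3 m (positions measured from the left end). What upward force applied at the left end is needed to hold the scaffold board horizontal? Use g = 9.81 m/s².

Taking torques about the right end:
Beam weight: 15 × 9.81 = 147.2 N down at 1.75 m → arm 1.75 m, τ = 147.2 × 1.75 = 257.6 N·m counterclockwise.
Potted plant: 8.6 × 9.81 = 84.37 N down at 0.3 m → arm 3.2 m, τ = 84.37 × 3.2 = 270 N·m counterclockwise.
Net moment of the loads = 527.6 N·m counterclockwise.
The upward force F acts at the left end, arm 3.5 m, giving F × 3.5 clockwise.
Στ = 0 ⇒ F × 3.5 = 527.6 ⇒ F = 527.6 / 3.5 = 151 N.

F ≈ 151 N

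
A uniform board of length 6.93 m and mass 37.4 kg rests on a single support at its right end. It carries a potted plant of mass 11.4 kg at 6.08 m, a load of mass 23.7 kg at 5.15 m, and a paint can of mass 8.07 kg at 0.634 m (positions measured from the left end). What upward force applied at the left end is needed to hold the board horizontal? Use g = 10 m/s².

F ≈ 335 N

About the right end:
Beam weight: 37.4 × 10 = 374 N down at 3.465 m → arm 3.465 m, τ = 374 × 3.465 = 1296 N·m counterclockwise.
Potted plant: 11.4 × 10 = 114 N down at 6.08 m → arm 0.85 m, τ = 114 × 0.85 = 96.9 N·m counterclockwise.
Load: 23.7 × 10 = 237 N down at 5.15 m → arm 1.78 m, τ = 237 × 1.78 = 421.9 N·m counterclockwise.
Paint can: 8.07 × 10 = 80.7 N down at 0.634 m → arm 6.296 m, τ = 80.7 × 6.296 = 508.1 N·m counterclockwise.
Net moment of the loads = 2323 N·m counterclockwise.
The upward force F acts at the left end, arm 6.93 m, giving F × 6.93 clockwise.
Setting net torque to zero: F × 6.93 = 2323 → F = 2323 / 6.93 = 335 N.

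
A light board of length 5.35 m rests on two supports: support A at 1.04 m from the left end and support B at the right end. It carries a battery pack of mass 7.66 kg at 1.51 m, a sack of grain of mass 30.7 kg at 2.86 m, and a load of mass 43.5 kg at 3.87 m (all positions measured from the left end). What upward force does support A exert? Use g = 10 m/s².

R_A ≈ 395 N

Take moments about support B.
Battery pack: 7.66 × 10 = 76.6 N down at 1.51 m → arm 3.84 m, τ = 76.6 × 3.84 = 294.1 N·m counterclockwise.
Sack of grain: 30.7 × 10 = 307 N down at 2.86 m → arm 2.49 m, τ = 307 × 2.49 = 764.4 N·m counterclockwise.
Load: 43.5 × 10 = 435 N down at 3.87 m → arm 1.48 m, τ = 435 × 1.48 = 643.8 N·m counterclockwise.
Net load moment about support B = 1702 N·m counterclockwise.
Reaction R at support A is upward at 1.04 m, arm 4.31 m → moment R × 4.31 clockwise.
For rotational equilibrium, R × 4.31 = 1702, so R = 395 N.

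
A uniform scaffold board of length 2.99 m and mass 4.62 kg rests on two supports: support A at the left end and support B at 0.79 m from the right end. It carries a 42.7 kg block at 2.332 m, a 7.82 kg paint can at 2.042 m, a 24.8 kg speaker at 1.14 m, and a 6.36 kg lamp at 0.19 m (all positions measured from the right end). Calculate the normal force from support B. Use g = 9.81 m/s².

R_B ≈ 473 N

Take moments about support A.
Beam weight: 4.62 × 9.81 = 45.32 N down at 1.495 m → arm 1.495 m, τ = 45.32 × 1.495 = 67.75 N·m clockwise.
Block: 42.7 × 9.81 = 418.9 N down at 2.332 m → arm 0.658 m, τ = 418.9 × 0.658 = 275.6 N·m clockwise.
Paint can: 7.82 × 9.81 = 76.71 N down at 2.042 m → arm 0.948 m, τ = 76.71 × 0.948 = 72.72 N·m clockwise.
Speaker: 24.8 × 9.81 = 243.3 N down at 1.14 m → arm 1.85 m, τ = 243.3 × 1.85 = 450.1 N·m clockwise.
Lamp: 6.36 × 9.81 = 62.39 N down at 0.19 m → arm 2.8 m, τ = 62.39 × 2.8 = 174.7 N·m clockwise.
Net load moment about support A = 1041 N·m clockwise.
Reaction R at support B is upward at 0.79 m, arm 2.2 m → moment R × 2.2 counterclockwise.
For rotational equilibrium, R × 2.2 = 1041, so R = 473 N.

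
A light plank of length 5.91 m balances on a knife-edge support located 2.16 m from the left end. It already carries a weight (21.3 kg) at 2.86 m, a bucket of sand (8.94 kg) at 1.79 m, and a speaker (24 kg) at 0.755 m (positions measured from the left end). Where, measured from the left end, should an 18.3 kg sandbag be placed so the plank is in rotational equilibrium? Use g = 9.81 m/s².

Choose the knife-edge support (at 2.16 m from the left end) as the axis so the support reaction has zero arm there.
Weight: 21.3 × 9.81 = 209 N down at 2.86 m → arm 0.7 m, τ = 209 × 0.7 = 146.3 N·m clockwise.
Bucket of sand: 8.94 × 9.81 = 87.7 N down at 1.79 m → arm 0.37 m, τ = 87.7 × 0.37 = 32.45 N·m counterclockwise.
Speaker: 24 × 9.81 = 235.4 N down at 0.755 m → arm 1.405 m, τ = 235.4 × 1.405 = 330.7 N·m counterclockwise.
Net moment of existing loads = 216.8 N·m counterclockwise.
The sandbag weighs 18.3 × 9.81 = 179.5 N and must supply an equal clockwise moment, so its lever arm about the knife-edge support is 216.8 / 179.5 = 1.21 m.
That puts it at 2.16 + 1.21 = 3.37 m from the left end.

x ≈ 3.37 m from the left end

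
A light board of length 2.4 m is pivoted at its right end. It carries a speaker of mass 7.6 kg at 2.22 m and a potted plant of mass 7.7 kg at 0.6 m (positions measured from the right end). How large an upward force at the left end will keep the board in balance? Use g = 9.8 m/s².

F ≈ 87.8 N

Taking torques about the right end:
Speaker: 7.6 × 9.8 = 74.48 N down at 2.22 m → arm 2.22 m, τ = 74.48 × 2.22 = 165.3 N·m counterclockwise.
Potted plant: 7.7 × 9.8 = 75.46 N down at 0.6 m → arm 0.6 m, τ = 75.46 × 0.6 = 45.28 N·m counterclockwise.
Net moment of the loads = 210.6 N·m counterclockwise.
The upward force F acts at the left end, arm 2.4 m, giving F × 2.4 clockwise.
Balancing moments: F × 2.4 = 210.6, giving F = 210.6 / 2.4 = 87.8 N.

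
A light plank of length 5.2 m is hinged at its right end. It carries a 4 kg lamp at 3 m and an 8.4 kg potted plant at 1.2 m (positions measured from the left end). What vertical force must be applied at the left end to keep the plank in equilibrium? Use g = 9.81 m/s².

About the right end:
Lamp: 4 × 9.81 = 39.24 N down at 3 m → arm 2.2 m, τ = 39.24 × 2.2 = 86.33 N·m counterclockwise.
Potted plant: 8.4 × 9.81 = 82.4 N down at 1.2 m → arm 4 m, τ = 82.4 × 4 = 329.6 N·m counterclockwise.
Net moment of the loads = 415.9 N·m counterclockwise.
The upward force F acts at the left end, arm 5.2 m, giving F × 5.2 clockwise.
Setting net torque to zero: F × 5.2 = 415.9 → F = 415.9 / 5.2 = 80 N.

F ≈ 80 N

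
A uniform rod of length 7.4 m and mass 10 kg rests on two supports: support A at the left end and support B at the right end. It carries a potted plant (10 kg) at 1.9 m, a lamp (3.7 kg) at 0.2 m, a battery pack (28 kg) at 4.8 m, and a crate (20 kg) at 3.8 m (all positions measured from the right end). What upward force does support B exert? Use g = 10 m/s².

Choose support A as the axis so its reaction then has zero moment arm.
Beam weight: 10 × 10 = 100 N down at 3.7 m → arm 3.7 m, τ = 100 × 3.7 = 370 N·m clockwise.
Potted plant: 10 × 10 = 100 N down at 1.9 m → arm 5.5 m, τ = 100 × 5.5 = 550 N·m clockwise.
Lamp: 3.7 × 10 = 37 N down at 0.2 m → arm 7.2 m, τ = 37 × 7.2 = 266.4 N·m clockwise.
Battery pack: 28 × 10 = 280 N down at 4.8 m → arm 2.6 m, τ = 280 × 2.6 = 728 N·m clockwise.
Crate: 20 × 10 = 200 N down at 3.8 m → arm 3.6 m, τ = 200 × 3.6 = 720 N·m clockwise.
Net load moment about support A = 2634 N·m clockwise.
Reaction R at support B is upward at 0 m, arm 7.4 m → moment R × 7.4 counterclockwise.
Στ = 0 ⇒ R × 7.4 = 2634 ⇒ R = 356 N.

R_B ≈ 356 N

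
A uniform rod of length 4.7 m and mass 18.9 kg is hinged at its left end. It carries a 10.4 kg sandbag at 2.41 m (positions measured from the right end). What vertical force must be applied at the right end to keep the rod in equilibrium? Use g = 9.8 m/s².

F ≈ 142 N

Take moments about the left end.
Beam weight: 18.9 × 9.8 = 185.2 N down at 2.35 m → arm 2.35 m, τ = 185.2 × 2.35 = 435.2 N·m clockwise.
Sandbag: 10.4 × 9.8 = 101.9 N down at 2.41 m → arm 2.29 m, τ = 101.9 × 2.29 = 233.4 N·m clockwise.
Net moment of the loads = 668.6 N·m clockwise.
The upward force F acts at the right end, arm 4.7 m, giving F × 4.7 counterclockwise.
For rotational equilibrium, F × 4.7 = 668.6, so F = 668.6 / 4.7 = 142 N.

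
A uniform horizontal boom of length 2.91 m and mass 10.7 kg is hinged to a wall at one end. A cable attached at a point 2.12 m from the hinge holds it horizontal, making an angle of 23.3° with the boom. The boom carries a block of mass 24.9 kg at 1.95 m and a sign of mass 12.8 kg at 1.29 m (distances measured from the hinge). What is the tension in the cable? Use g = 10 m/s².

About the hinge:
Beam weight: 10.7 × 10 = 107 N down at 1.455 m → arm 1.455 m, τ = 107 × 1.455 = 155.7 N·m clockwise.
Block: 24.9 × 10 = 249 N down at 1.95 m → arm 1.95 m, τ = 249 × 1.95 = 485.6 N·m clockwise.
Sign: 12.8 × 10 = 128 N down at 1.29 m → arm 1.29 m, τ = 128 × 1.29 = 165.1 N·m clockwise.
Total clockwise load moment = 806.4 N·m.
The cable tension T acts at 2.12 m; only its component perpendicular to the boom, T sinθ, produces torque. sin 23.3° = 0.3955.
For rotational equilibrium, T × 2.12 × 0.3955 = 806.4, so T = 806.4 / 0.8385 = 962 N.

T ≈ 962 N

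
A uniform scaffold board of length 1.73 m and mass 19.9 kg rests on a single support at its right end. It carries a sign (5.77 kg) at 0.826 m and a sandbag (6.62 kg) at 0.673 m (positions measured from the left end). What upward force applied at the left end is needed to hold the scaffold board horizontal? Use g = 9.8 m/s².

Taking torques about the right end:
Beam weight: 19.9 × 9.8 = 195 N down at 0.865 m → arm 0.865 m, τ = 195 × 0.865 = 168.7 N·m counterclockwise.
Sign: 5.77 × 9.8 = 56.55 N down at 0.826 m → arm 0.904 m, τ = 56.55 × 0.904 = 51.12 N·m counterclockwise.
Sandbag: 6.62 × 9.8 = 64.88 N down at 0.673 m → arm 1.057 m, τ = 64.88 × 1.057 = 68.58 N·m counterclockwise.
Net moment of the loads = 288.4 N·m counterclockwise.
The upward force F acts at the left end, arm 1.73 m, giving F × 1.73 clockwise.
Balancing moments: F × 1.73 = 288.4, giving F = 288.4 / 1.73 = 167 N.

F ≈ 167 N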